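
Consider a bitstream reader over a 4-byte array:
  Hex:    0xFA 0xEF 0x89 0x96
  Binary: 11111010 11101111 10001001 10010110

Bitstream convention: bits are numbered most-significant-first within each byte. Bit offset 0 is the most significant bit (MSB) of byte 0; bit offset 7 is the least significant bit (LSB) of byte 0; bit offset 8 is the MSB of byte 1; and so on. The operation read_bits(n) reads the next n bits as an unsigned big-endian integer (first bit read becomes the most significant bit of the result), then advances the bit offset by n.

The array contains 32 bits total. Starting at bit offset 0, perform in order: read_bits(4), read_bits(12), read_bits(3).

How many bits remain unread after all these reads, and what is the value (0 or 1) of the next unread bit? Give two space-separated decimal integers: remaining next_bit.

Read 1: bits[0:4] width=4 -> value=15 (bin 1111); offset now 4 = byte 0 bit 4; 28 bits remain
Read 2: bits[4:16] width=12 -> value=2799 (bin 101011101111); offset now 16 = byte 2 bit 0; 16 bits remain
Read 3: bits[16:19] width=3 -> value=4 (bin 100); offset now 19 = byte 2 bit 3; 13 bits remain

Answer: 13 0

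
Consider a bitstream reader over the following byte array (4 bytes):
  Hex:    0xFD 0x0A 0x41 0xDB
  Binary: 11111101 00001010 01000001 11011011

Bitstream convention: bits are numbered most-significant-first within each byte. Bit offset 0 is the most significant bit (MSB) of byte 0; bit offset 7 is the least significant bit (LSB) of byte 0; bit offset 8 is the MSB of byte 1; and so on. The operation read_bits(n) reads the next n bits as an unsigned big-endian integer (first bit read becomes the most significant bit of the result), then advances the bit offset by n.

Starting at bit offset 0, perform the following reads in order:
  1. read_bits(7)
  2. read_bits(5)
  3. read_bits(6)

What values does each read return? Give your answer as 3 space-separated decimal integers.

Read 1: bits[0:7] width=7 -> value=126 (bin 1111110); offset now 7 = byte 0 bit 7; 25 bits remain
Read 2: bits[7:12] width=5 -> value=16 (bin 10000); offset now 12 = byte 1 bit 4; 20 bits remain
Read 3: bits[12:18] width=6 -> value=41 (bin 101001); offset now 18 = byte 2 bit 2; 14 bits remain

Answer: 126 16 41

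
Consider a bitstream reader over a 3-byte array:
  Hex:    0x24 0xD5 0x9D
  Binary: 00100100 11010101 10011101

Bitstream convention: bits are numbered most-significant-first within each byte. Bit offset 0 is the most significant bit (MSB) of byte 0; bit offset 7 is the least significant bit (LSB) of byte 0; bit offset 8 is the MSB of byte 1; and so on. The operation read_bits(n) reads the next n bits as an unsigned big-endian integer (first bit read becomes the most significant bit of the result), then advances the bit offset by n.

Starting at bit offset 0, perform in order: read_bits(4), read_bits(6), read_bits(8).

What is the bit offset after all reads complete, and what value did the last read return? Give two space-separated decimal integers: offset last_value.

Read 1: bits[0:4] width=4 -> value=2 (bin 0010); offset now 4 = byte 0 bit 4; 20 bits remain
Read 2: bits[4:10] width=6 -> value=19 (bin 010011); offset now 10 = byte 1 bit 2; 14 bits remain
Read 3: bits[10:18] width=8 -> value=86 (bin 01010110); offset now 18 = byte 2 bit 2; 6 bits remain

Answer: 18 86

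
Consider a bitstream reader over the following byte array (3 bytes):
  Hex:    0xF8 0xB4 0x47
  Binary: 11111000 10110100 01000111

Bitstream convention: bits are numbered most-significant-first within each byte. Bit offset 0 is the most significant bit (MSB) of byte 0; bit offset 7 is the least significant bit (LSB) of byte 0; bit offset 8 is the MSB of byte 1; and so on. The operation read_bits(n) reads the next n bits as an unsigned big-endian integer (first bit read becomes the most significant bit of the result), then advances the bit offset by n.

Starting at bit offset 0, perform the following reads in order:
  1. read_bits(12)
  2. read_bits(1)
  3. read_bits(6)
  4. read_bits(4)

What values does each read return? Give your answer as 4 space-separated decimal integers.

Read 1: bits[0:12] width=12 -> value=3979 (bin 111110001011); offset now 12 = byte 1 bit 4; 12 bits remain
Read 2: bits[12:13] width=1 -> value=0 (bin 0); offset now 13 = byte 1 bit 5; 11 bits remain
Read 3: bits[13:19] width=6 -> value=34 (bin 100010); offset now 19 = byte 2 bit 3; 5 bits remain
Read 4: bits[19:23] width=4 -> value=3 (bin 0011); offset now 23 = byte 2 bit 7; 1 bits remain

Answer: 3979 0 34 3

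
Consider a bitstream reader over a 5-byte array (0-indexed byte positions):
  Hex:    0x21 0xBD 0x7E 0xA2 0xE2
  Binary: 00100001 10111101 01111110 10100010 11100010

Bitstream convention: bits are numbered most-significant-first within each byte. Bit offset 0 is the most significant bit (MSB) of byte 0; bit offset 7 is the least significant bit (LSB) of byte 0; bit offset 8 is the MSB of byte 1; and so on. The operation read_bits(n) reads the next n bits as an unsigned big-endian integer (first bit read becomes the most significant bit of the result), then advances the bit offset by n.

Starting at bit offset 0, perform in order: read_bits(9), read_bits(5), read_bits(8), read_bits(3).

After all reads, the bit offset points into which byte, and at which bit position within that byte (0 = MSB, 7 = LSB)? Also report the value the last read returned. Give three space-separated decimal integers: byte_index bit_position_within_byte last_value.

Read 1: bits[0:9] width=9 -> value=67 (bin 001000011); offset now 9 = byte 1 bit 1; 31 bits remain
Read 2: bits[9:14] width=5 -> value=15 (bin 01111); offset now 14 = byte 1 bit 6; 26 bits remain
Read 3: bits[14:22] width=8 -> value=95 (bin 01011111); offset now 22 = byte 2 bit 6; 18 bits remain
Read 4: bits[22:25] width=3 -> value=5 (bin 101); offset now 25 = byte 3 bit 1; 15 bits remain

Answer: 3 1 5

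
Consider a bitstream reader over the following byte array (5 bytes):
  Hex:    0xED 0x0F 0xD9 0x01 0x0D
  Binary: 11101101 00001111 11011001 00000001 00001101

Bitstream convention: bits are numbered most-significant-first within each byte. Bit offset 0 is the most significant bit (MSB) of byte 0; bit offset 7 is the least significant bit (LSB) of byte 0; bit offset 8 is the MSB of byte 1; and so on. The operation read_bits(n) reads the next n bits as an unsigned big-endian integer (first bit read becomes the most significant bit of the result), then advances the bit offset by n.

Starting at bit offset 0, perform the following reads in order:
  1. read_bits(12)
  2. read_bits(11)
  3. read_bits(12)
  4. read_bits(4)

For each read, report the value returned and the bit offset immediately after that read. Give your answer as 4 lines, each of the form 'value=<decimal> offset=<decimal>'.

Answer: value=3792 offset=12
value=2028 offset=23
value=2056 offset=35
value=6 offset=39

Derivation:
Read 1: bits[0:12] width=12 -> value=3792 (bin 111011010000); offset now 12 = byte 1 bit 4; 28 bits remain
Read 2: bits[12:23] width=11 -> value=2028 (bin 11111101100); offset now 23 = byte 2 bit 7; 17 bits remain
Read 3: bits[23:35] width=12 -> value=2056 (bin 100000001000); offset now 35 = byte 4 bit 3; 5 bits remain
Read 4: bits[35:39] width=4 -> value=6 (bin 0110); offset now 39 = byte 4 bit 7; 1 bits remain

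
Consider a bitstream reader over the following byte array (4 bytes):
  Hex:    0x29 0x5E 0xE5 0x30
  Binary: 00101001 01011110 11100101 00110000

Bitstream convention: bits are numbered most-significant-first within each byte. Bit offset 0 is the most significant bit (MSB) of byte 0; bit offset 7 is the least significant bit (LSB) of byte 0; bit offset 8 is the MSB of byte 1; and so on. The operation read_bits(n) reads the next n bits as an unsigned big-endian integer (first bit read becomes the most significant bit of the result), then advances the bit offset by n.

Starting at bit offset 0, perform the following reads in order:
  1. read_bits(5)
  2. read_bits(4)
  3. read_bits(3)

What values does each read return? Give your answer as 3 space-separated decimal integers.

Answer: 5 2 5

Derivation:
Read 1: bits[0:5] width=5 -> value=5 (bin 00101); offset now 5 = byte 0 bit 5; 27 bits remain
Read 2: bits[5:9] width=4 -> value=2 (bin 0010); offset now 9 = byte 1 bit 1; 23 bits remain
Read 3: bits[9:12] width=3 -> value=5 (bin 101); offset now 12 = byte 1 bit 4; 20 bits remain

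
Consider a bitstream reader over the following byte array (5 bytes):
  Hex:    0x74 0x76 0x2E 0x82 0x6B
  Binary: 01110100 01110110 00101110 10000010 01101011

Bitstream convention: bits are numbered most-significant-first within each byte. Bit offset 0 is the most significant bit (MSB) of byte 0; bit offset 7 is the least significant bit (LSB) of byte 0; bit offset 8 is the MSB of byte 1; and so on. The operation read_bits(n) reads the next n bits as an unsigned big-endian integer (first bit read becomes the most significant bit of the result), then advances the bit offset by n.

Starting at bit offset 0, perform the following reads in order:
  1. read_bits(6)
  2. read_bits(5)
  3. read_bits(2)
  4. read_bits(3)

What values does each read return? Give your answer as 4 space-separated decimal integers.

Read 1: bits[0:6] width=6 -> value=29 (bin 011101); offset now 6 = byte 0 bit 6; 34 bits remain
Read 2: bits[6:11] width=5 -> value=3 (bin 00011); offset now 11 = byte 1 bit 3; 29 bits remain
Read 3: bits[11:13] width=2 -> value=2 (bin 10); offset now 13 = byte 1 bit 5; 27 bits remain
Read 4: bits[13:16] width=3 -> value=6 (bin 110); offset now 16 = byte 2 bit 0; 24 bits remain

Answer: 29 3 2 6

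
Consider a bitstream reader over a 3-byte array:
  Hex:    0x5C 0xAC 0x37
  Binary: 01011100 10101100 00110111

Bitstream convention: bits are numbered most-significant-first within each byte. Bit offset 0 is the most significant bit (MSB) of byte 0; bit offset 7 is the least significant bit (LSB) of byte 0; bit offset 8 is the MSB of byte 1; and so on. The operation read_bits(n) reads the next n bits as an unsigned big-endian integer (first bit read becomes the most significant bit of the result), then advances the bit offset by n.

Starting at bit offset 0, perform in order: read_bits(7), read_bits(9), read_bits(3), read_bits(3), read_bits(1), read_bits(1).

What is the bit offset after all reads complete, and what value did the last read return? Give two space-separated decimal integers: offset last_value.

Read 1: bits[0:7] width=7 -> value=46 (bin 0101110); offset now 7 = byte 0 bit 7; 17 bits remain
Read 2: bits[7:16] width=9 -> value=172 (bin 010101100); offset now 16 = byte 2 bit 0; 8 bits remain
Read 3: bits[16:19] width=3 -> value=1 (bin 001); offset now 19 = byte 2 bit 3; 5 bits remain
Read 4: bits[19:22] width=3 -> value=5 (bin 101); offset now 22 = byte 2 bit 6; 2 bits remain
Read 5: bits[22:23] width=1 -> value=1 (bin 1); offset now 23 = byte 2 bit 7; 1 bits remain
Read 6: bits[23:24] width=1 -> value=1 (bin 1); offset now 24 = byte 3 bit 0; 0 bits remain

Answer: 24 1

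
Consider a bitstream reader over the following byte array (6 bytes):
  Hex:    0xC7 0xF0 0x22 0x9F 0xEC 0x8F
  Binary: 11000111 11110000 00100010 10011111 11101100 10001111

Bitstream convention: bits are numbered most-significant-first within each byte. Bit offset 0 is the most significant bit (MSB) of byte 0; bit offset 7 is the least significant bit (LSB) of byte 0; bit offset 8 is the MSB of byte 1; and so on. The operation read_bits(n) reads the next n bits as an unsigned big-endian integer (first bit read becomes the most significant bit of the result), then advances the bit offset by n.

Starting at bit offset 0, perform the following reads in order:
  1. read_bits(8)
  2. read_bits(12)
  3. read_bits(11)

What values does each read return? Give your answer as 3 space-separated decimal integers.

Answer: 199 3842 335

Derivation:
Read 1: bits[0:8] width=8 -> value=199 (bin 11000111); offset now 8 = byte 1 bit 0; 40 bits remain
Read 2: bits[8:20] width=12 -> value=3842 (bin 111100000010); offset now 20 = byte 2 bit 4; 28 bits remain
Read 3: bits[20:31] width=11 -> value=335 (bin 00101001111); offset now 31 = byte 3 bit 7; 17 bits remain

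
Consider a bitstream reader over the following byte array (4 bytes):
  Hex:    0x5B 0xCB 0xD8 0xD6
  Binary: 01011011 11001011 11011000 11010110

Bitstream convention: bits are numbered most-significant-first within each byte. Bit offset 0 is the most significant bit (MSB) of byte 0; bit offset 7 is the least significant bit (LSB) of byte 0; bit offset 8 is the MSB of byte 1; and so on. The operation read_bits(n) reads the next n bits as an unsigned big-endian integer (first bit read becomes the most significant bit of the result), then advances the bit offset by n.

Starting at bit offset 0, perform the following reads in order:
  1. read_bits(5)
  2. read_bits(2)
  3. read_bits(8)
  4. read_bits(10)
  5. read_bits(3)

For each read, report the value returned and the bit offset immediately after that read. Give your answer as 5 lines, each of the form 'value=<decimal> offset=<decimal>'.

Answer: value=11 offset=5
value=1 offset=7
value=229 offset=15
value=945 offset=25
value=5 offset=28

Derivation:
Read 1: bits[0:5] width=5 -> value=11 (bin 01011); offset now 5 = byte 0 bit 5; 27 bits remain
Read 2: bits[5:7] width=2 -> value=1 (bin 01); offset now 7 = byte 0 bit 7; 25 bits remain
Read 3: bits[7:15] width=8 -> value=229 (bin 11100101); offset now 15 = byte 1 bit 7; 17 bits remain
Read 4: bits[15:25] width=10 -> value=945 (bin 1110110001); offset now 25 = byte 3 bit 1; 7 bits remain
Read 5: bits[25:28] width=3 -> value=5 (bin 101); offset now 28 = byte 3 bit 4; 4 bits remain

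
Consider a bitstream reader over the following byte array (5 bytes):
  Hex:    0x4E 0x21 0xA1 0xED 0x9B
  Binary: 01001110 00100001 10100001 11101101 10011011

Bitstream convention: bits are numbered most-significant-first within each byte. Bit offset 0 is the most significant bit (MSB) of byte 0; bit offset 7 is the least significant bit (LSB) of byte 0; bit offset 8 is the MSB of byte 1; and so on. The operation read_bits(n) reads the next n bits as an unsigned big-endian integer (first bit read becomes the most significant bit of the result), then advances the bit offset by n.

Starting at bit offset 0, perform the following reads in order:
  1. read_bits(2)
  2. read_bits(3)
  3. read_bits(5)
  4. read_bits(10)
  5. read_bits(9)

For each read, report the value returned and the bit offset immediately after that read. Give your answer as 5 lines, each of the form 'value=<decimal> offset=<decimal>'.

Answer: value=1 offset=2
value=1 offset=5
value=24 offset=10
value=538 offset=20
value=61 offset=29

Derivation:
Read 1: bits[0:2] width=2 -> value=1 (bin 01); offset now 2 = byte 0 bit 2; 38 bits remain
Read 2: bits[2:5] width=3 -> value=1 (bin 001); offset now 5 = byte 0 bit 5; 35 bits remain
Read 3: bits[5:10] width=5 -> value=24 (bin 11000); offset now 10 = byte 1 bit 2; 30 bits remain
Read 4: bits[10:20] width=10 -> value=538 (bin 1000011010); offset now 20 = byte 2 bit 4; 20 bits remain
Read 5: bits[20:29] width=9 -> value=61 (bin 000111101); offset now 29 = byte 3 bit 5; 11 bits remain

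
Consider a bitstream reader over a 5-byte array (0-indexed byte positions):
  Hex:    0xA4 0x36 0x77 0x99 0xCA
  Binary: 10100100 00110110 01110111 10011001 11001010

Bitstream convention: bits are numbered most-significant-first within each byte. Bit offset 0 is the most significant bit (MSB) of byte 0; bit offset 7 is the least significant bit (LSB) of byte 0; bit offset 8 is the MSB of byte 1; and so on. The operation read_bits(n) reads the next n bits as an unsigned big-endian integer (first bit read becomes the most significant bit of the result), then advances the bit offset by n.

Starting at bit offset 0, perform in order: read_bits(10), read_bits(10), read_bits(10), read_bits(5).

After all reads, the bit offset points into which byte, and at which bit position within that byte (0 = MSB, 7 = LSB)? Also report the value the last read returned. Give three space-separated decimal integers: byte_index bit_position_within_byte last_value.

Read 1: bits[0:10] width=10 -> value=656 (bin 1010010000); offset now 10 = byte 1 bit 2; 30 bits remain
Read 2: bits[10:20] width=10 -> value=871 (bin 1101100111); offset now 20 = byte 2 bit 4; 20 bits remain
Read 3: bits[20:30] width=10 -> value=486 (bin 0111100110); offset now 30 = byte 3 bit 6; 10 bits remain
Read 4: bits[30:35] width=5 -> value=14 (bin 01110); offset now 35 = byte 4 bit 3; 5 bits remain

Answer: 4 3 14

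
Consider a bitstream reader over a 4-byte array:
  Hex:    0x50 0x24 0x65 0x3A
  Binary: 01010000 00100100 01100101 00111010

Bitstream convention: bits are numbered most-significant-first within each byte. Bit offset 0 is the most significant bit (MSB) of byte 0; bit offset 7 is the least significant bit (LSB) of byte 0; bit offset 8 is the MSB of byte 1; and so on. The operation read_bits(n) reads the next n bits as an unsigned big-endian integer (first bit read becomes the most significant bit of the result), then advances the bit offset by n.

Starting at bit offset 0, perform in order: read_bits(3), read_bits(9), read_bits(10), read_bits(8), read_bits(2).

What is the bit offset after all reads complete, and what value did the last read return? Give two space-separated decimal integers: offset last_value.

Read 1: bits[0:3] width=3 -> value=2 (bin 010); offset now 3 = byte 0 bit 3; 29 bits remain
Read 2: bits[3:12] width=9 -> value=258 (bin 100000010); offset now 12 = byte 1 bit 4; 20 bits remain
Read 3: bits[12:22] width=10 -> value=281 (bin 0100011001); offset now 22 = byte 2 bit 6; 10 bits remain
Read 4: bits[22:30] width=8 -> value=78 (bin 01001110); offset now 30 = byte 3 bit 6; 2 bits remain
Read 5: bits[30:32] width=2 -> value=2 (bin 10); offset now 32 = byte 4 bit 0; 0 bits remain

Answer: 32 2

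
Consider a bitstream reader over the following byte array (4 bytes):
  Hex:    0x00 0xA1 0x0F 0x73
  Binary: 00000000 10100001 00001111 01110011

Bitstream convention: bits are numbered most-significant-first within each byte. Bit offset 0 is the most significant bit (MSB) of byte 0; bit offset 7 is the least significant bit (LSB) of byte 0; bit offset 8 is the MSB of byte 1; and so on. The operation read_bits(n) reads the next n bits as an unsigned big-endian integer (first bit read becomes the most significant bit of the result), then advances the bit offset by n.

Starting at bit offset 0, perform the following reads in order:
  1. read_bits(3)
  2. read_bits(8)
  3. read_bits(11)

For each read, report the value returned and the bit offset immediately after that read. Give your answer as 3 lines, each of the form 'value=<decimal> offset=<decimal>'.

Answer: value=0 offset=3
value=5 offset=11
value=67 offset=22

Derivation:
Read 1: bits[0:3] width=3 -> value=0 (bin 000); offset now 3 = byte 0 bit 3; 29 bits remain
Read 2: bits[3:11] width=8 -> value=5 (bin 00000101); offset now 11 = byte 1 bit 3; 21 bits remain
Read 3: bits[11:22] width=11 -> value=67 (bin 00001000011); offset now 22 = byte 2 bit 6; 10 bits remain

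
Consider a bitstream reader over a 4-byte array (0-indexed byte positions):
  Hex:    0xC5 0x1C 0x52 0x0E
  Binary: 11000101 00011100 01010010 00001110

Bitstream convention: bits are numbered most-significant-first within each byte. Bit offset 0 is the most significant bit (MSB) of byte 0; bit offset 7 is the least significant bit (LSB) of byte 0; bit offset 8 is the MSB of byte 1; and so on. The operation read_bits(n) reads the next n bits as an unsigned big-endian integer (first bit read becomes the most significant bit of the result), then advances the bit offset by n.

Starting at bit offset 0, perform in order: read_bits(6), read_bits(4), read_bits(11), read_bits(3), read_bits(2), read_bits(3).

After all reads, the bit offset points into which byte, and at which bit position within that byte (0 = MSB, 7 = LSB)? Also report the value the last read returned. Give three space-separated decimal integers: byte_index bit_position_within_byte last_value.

Answer: 3 5 1

Derivation:
Read 1: bits[0:6] width=6 -> value=49 (bin 110001); offset now 6 = byte 0 bit 6; 26 bits remain
Read 2: bits[6:10] width=4 -> value=4 (bin 0100); offset now 10 = byte 1 bit 2; 22 bits remain
Read 3: bits[10:21] width=11 -> value=906 (bin 01110001010); offset now 21 = byte 2 bit 5; 11 bits remain
Read 4: bits[21:24] width=3 -> value=2 (bin 010); offset now 24 = byte 3 bit 0; 8 bits remain
Read 5: bits[24:26] width=2 -> value=0 (bin 00); offset now 26 = byte 3 bit 2; 6 bits remain
Read 6: bits[26:29] width=3 -> value=1 (bin 001); offset now 29 = byte 3 bit 5; 3 bits remain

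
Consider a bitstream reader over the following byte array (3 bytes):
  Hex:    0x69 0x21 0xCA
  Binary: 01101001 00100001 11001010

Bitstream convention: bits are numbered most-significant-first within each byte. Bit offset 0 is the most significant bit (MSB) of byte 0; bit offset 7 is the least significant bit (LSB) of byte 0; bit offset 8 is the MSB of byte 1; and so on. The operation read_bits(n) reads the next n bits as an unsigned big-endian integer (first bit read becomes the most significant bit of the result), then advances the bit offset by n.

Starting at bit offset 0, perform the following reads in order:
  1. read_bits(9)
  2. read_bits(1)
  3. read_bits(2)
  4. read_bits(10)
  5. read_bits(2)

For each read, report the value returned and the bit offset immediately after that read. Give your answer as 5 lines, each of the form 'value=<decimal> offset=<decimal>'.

Read 1: bits[0:9] width=9 -> value=210 (bin 011010010); offset now 9 = byte 1 bit 1; 15 bits remain
Read 2: bits[9:10] width=1 -> value=0 (bin 0); offset now 10 = byte 1 bit 2; 14 bits remain
Read 3: bits[10:12] width=2 -> value=2 (bin 10); offset now 12 = byte 1 bit 4; 12 bits remain
Read 4: bits[12:22] width=10 -> value=114 (bin 0001110010); offset now 22 = byte 2 bit 6; 2 bits remain
Read 5: bits[22:24] width=2 -> value=2 (bin 10); offset now 24 = byte 3 bit 0; 0 bits remain

Answer: value=210 offset=9
value=0 offset=10
value=2 offset=12
value=114 offset=22
value=2 offset=24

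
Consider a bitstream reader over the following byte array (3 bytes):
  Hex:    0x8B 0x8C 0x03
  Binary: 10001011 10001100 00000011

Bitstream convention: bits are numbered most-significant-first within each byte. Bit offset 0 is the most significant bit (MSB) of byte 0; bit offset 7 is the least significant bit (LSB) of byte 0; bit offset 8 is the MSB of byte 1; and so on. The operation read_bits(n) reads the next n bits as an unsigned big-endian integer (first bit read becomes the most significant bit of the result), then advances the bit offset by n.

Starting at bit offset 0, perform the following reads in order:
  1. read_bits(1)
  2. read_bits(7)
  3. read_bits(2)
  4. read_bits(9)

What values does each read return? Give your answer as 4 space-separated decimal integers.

Answer: 1 11 2 96

Derivation:
Read 1: bits[0:1] width=1 -> value=1 (bin 1); offset now 1 = byte 0 bit 1; 23 bits remain
Read 2: bits[1:8] width=7 -> value=11 (bin 0001011); offset now 8 = byte 1 bit 0; 16 bits remain
Read 3: bits[8:10] width=2 -> value=2 (bin 10); offset now 10 = byte 1 bit 2; 14 bits remain
Read 4: bits[10:19] width=9 -> value=96 (bin 001100000); offset now 19 = byte 2 bit 3; 5 bits remain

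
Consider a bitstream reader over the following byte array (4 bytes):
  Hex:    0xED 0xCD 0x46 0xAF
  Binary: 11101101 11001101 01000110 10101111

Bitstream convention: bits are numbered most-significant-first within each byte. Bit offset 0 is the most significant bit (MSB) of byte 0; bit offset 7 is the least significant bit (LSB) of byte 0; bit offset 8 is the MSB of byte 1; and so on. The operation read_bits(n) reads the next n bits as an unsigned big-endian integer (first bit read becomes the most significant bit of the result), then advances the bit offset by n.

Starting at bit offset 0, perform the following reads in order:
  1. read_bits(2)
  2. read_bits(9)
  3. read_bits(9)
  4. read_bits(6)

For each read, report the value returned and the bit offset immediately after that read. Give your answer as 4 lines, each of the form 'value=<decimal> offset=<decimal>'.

Answer: value=3 offset=2
value=366 offset=11
value=212 offset=20
value=26 offset=26

Derivation:
Read 1: bits[0:2] width=2 -> value=3 (bin 11); offset now 2 = byte 0 bit 2; 30 bits remain
Read 2: bits[2:11] width=9 -> value=366 (bin 101101110); offset now 11 = byte 1 bit 3; 21 bits remain
Read 3: bits[11:20] width=9 -> value=212 (bin 011010100); offset now 20 = byte 2 bit 4; 12 bits remain
Read 4: bits[20:26] width=6 -> value=26 (bin 011010); offset now 26 = byte 3 bit 2; 6 bits remain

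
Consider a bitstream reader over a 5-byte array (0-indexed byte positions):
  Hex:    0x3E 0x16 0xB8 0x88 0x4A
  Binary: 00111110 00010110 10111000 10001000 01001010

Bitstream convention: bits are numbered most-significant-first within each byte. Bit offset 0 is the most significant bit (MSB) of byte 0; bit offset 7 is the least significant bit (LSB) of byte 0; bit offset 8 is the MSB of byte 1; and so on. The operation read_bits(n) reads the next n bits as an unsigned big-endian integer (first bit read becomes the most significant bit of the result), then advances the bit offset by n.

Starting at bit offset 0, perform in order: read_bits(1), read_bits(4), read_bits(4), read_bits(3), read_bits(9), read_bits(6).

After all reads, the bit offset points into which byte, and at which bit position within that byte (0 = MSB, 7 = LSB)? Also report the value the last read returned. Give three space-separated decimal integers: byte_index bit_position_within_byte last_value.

Read 1: bits[0:1] width=1 -> value=0 (bin 0); offset now 1 = byte 0 bit 1; 39 bits remain
Read 2: bits[1:5] width=4 -> value=7 (bin 0111); offset now 5 = byte 0 bit 5; 35 bits remain
Read 3: bits[5:9] width=4 -> value=12 (bin 1100); offset now 9 = byte 1 bit 1; 31 bits remain
Read 4: bits[9:12] width=3 -> value=1 (bin 001); offset now 12 = byte 1 bit 4; 28 bits remain
Read 5: bits[12:21] width=9 -> value=215 (bin 011010111); offset now 21 = byte 2 bit 5; 19 bits remain
Read 6: bits[21:27] width=6 -> value=4 (bin 000100); offset now 27 = byte 3 bit 3; 13 bits remain

Answer: 3 3 4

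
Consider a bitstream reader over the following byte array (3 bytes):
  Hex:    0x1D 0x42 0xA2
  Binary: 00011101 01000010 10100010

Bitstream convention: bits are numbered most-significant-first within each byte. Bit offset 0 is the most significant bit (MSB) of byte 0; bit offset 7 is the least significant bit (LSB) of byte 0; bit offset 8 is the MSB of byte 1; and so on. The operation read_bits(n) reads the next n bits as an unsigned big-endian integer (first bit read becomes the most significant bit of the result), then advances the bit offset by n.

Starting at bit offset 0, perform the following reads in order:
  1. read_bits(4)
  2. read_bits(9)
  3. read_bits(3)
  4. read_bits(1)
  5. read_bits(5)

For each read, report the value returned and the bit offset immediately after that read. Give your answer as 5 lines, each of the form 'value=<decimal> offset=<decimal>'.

Read 1: bits[0:4] width=4 -> value=1 (bin 0001); offset now 4 = byte 0 bit 4; 20 bits remain
Read 2: bits[4:13] width=9 -> value=424 (bin 110101000); offset now 13 = byte 1 bit 5; 11 bits remain
Read 3: bits[13:16] width=3 -> value=2 (bin 010); offset now 16 = byte 2 bit 0; 8 bits remain
Read 4: bits[16:17] width=1 -> value=1 (bin 1); offset now 17 = byte 2 bit 1; 7 bits remain
Read 5: bits[17:22] width=5 -> value=8 (bin 01000); offset now 22 = byte 2 bit 6; 2 bits remain

Answer: value=1 offset=4
value=424 offset=13
value=2 offset=16
value=1 offset=17
value=8 offset=22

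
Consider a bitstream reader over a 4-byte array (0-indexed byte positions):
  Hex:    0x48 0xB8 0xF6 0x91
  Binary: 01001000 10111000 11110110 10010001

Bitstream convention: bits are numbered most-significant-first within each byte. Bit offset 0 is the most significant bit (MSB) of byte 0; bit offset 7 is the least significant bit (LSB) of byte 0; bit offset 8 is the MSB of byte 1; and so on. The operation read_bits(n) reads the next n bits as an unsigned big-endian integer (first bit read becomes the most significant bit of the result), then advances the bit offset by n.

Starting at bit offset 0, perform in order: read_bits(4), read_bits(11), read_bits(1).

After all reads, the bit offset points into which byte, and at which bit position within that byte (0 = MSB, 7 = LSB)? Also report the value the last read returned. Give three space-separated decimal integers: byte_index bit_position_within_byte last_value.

Read 1: bits[0:4] width=4 -> value=4 (bin 0100); offset now 4 = byte 0 bit 4; 28 bits remain
Read 2: bits[4:15] width=11 -> value=1116 (bin 10001011100); offset now 15 = byte 1 bit 7; 17 bits remain
Read 3: bits[15:16] width=1 -> value=0 (bin 0); offset now 16 = byte 2 bit 0; 16 bits remain

Answer: 2 0 0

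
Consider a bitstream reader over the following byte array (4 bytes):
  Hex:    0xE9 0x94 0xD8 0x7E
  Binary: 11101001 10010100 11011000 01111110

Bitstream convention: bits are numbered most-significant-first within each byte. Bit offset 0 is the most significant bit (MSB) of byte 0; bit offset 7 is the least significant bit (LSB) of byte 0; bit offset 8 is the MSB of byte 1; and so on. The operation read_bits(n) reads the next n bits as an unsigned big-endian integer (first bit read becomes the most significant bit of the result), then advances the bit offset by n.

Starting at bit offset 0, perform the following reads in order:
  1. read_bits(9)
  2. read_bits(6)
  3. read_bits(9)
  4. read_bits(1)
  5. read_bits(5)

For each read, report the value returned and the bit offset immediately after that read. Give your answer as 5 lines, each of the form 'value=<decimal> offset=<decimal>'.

Read 1: bits[0:9] width=9 -> value=467 (bin 111010011); offset now 9 = byte 1 bit 1; 23 bits remain
Read 2: bits[9:15] width=6 -> value=10 (bin 001010); offset now 15 = byte 1 bit 7; 17 bits remain
Read 3: bits[15:24] width=9 -> value=216 (bin 011011000); offset now 24 = byte 3 bit 0; 8 bits remain
Read 4: bits[24:25] width=1 -> value=0 (bin 0); offset now 25 = byte 3 bit 1; 7 bits remain
Read 5: bits[25:30] width=5 -> value=31 (bin 11111); offset now 30 = byte 3 bit 6; 2 bits remain

Answer: value=467 offset=9
value=10 offset=15
value=216 offset=24
value=0 offset=25
value=31 offset=30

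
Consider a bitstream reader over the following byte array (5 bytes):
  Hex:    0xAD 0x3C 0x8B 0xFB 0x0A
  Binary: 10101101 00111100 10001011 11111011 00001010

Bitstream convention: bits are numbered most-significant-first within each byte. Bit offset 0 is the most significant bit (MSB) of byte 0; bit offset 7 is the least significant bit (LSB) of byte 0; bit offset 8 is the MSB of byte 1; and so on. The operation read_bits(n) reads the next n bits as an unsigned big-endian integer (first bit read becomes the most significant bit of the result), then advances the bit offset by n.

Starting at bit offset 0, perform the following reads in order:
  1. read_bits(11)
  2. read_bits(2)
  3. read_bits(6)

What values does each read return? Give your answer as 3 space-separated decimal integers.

Answer: 1385 3 36

Derivation:
Read 1: bits[0:11] width=11 -> value=1385 (bin 10101101001); offset now 11 = byte 1 bit 3; 29 bits remain
Read 2: bits[11:13] width=2 -> value=3 (bin 11); offset now 13 = byte 1 bit 5; 27 bits remain
Read 3: bits[13:19] width=6 -> value=36 (bin 100100); offset now 19 = byte 2 bit 3; 21 bits remain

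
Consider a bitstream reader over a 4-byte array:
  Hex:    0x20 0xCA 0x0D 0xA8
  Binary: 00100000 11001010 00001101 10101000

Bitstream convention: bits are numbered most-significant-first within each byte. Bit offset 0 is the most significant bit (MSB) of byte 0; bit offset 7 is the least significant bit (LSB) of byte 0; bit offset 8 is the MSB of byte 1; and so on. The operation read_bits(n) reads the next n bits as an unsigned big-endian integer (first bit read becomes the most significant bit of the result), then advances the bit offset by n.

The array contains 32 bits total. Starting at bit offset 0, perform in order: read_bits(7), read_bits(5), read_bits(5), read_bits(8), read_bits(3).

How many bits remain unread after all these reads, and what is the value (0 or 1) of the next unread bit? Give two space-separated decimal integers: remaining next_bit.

Read 1: bits[0:7] width=7 -> value=16 (bin 0010000); offset now 7 = byte 0 bit 7; 25 bits remain
Read 2: bits[7:12] width=5 -> value=12 (bin 01100); offset now 12 = byte 1 bit 4; 20 bits remain
Read 3: bits[12:17] width=5 -> value=20 (bin 10100); offset now 17 = byte 2 bit 1; 15 bits remain
Read 4: bits[17:25] width=8 -> value=27 (bin 00011011); offset now 25 = byte 3 bit 1; 7 bits remain
Read 5: bits[25:28] width=3 -> value=2 (bin 010); offset now 28 = byte 3 bit 4; 4 bits remain

Answer: 4 1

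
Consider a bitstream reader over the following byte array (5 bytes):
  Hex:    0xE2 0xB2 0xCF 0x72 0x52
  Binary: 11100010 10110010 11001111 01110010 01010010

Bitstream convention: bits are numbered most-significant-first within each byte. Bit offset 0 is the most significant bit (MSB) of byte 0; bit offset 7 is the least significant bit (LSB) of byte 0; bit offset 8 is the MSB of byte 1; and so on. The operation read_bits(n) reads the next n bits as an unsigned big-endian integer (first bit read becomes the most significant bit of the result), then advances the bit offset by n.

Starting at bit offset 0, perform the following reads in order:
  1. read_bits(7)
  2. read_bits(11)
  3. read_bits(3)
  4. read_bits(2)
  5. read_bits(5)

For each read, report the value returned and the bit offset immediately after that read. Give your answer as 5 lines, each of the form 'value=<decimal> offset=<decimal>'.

Read 1: bits[0:7] width=7 -> value=113 (bin 1110001); offset now 7 = byte 0 bit 7; 33 bits remain
Read 2: bits[7:18] width=11 -> value=715 (bin 01011001011); offset now 18 = byte 2 bit 2; 22 bits remain
Read 3: bits[18:21] width=3 -> value=1 (bin 001); offset now 21 = byte 2 bit 5; 19 bits remain
Read 4: bits[21:23] width=2 -> value=3 (bin 11); offset now 23 = byte 2 bit 7; 17 bits remain
Read 5: bits[23:28] width=5 -> value=23 (bin 10111); offset now 28 = byte 3 bit 4; 12 bits remain

Answer: value=113 offset=7
value=715 offset=18
value=1 offset=21
value=3 offset=23
value=23 offset=28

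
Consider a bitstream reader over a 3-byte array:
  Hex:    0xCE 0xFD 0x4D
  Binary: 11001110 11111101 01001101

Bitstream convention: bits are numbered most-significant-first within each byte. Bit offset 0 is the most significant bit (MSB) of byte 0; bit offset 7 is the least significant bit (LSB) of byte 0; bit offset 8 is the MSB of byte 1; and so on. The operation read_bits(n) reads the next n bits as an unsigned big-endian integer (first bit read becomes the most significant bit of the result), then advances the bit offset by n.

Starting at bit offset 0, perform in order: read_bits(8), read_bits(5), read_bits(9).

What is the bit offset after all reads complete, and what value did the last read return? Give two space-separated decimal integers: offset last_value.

Answer: 22 339

Derivation:
Read 1: bits[0:8] width=8 -> value=206 (bin 11001110); offset now 8 = byte 1 bit 0; 16 bits remain
Read 2: bits[8:13] width=5 -> value=31 (bin 11111); offset now 13 = byte 1 bit 5; 11 bits remain
Read 3: bits[13:22] width=9 -> value=339 (bin 101010011); offset now 22 = byte 2 bit 6; 2 bits remain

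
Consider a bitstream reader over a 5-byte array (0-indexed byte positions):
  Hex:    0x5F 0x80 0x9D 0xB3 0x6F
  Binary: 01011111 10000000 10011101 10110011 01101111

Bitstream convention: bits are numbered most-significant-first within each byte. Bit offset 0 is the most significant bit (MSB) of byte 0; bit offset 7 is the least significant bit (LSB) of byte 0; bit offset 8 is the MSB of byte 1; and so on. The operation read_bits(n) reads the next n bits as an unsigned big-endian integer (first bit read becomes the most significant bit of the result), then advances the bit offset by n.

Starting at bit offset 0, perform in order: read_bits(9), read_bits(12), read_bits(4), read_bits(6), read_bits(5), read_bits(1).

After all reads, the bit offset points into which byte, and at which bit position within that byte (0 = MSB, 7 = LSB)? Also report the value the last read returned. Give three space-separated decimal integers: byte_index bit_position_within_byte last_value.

Read 1: bits[0:9] width=9 -> value=191 (bin 010111111); offset now 9 = byte 1 bit 1; 31 bits remain
Read 2: bits[9:21] width=12 -> value=19 (bin 000000010011); offset now 21 = byte 2 bit 5; 19 bits remain
Read 3: bits[21:25] width=4 -> value=11 (bin 1011); offset now 25 = byte 3 bit 1; 15 bits remain
Read 4: bits[25:31] width=6 -> value=25 (bin 011001); offset now 31 = byte 3 bit 7; 9 bits remain
Read 5: bits[31:36] width=5 -> value=22 (bin 10110); offset now 36 = byte 4 bit 4; 4 bits remain
Read 6: bits[36:37] width=1 -> value=1 (bin 1); offset now 37 = byte 4 bit 5; 3 bits remain

Answer: 4 5 1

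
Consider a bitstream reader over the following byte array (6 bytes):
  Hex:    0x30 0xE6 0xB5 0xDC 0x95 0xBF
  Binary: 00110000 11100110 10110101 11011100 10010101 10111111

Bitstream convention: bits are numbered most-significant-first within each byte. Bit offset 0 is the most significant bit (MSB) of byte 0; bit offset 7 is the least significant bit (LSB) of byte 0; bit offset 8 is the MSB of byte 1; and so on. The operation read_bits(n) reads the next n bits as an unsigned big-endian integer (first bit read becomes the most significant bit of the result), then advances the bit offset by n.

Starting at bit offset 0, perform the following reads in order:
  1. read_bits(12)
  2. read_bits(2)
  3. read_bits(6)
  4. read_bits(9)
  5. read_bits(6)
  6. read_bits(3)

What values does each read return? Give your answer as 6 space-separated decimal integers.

Answer: 782 1 43 187 36 5

Derivation:
Read 1: bits[0:12] width=12 -> value=782 (bin 001100001110); offset now 12 = byte 1 bit 4; 36 bits remain
Read 2: bits[12:14] width=2 -> value=1 (bin 01); offset now 14 = byte 1 bit 6; 34 bits remain
Read 3: bits[14:20] width=6 -> value=43 (bin 101011); offset now 20 = byte 2 bit 4; 28 bits remain
Read 4: bits[20:29] width=9 -> value=187 (bin 010111011); offset now 29 = byte 3 bit 5; 19 bits remain
Read 5: bits[29:35] width=6 -> value=36 (bin 100100); offset now 35 = byte 4 bit 3; 13 bits remain
Read 6: bits[35:38] width=3 -> value=5 (bin 101); offset now 38 = byte 4 bit 6; 10 bits remain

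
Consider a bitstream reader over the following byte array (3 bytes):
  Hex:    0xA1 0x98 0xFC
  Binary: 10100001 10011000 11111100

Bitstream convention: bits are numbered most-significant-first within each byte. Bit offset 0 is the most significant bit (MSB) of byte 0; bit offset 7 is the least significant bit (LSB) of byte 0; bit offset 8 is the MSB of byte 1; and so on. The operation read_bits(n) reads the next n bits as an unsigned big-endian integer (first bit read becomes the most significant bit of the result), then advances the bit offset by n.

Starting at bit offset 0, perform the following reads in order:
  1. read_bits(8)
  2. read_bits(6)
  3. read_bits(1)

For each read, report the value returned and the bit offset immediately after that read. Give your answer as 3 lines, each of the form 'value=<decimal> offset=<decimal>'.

Answer: value=161 offset=8
value=38 offset=14
value=0 offset=15

Derivation:
Read 1: bits[0:8] width=8 -> value=161 (bin 10100001); offset now 8 = byte 1 bit 0; 16 bits remain
Read 2: bits[8:14] width=6 -> value=38 (bin 100110); offset now 14 = byte 1 bit 6; 10 bits remain
Read 3: bits[14:15] width=1 -> value=0 (bin 0); offset now 15 = byte 1 bit 7; 9 bits remain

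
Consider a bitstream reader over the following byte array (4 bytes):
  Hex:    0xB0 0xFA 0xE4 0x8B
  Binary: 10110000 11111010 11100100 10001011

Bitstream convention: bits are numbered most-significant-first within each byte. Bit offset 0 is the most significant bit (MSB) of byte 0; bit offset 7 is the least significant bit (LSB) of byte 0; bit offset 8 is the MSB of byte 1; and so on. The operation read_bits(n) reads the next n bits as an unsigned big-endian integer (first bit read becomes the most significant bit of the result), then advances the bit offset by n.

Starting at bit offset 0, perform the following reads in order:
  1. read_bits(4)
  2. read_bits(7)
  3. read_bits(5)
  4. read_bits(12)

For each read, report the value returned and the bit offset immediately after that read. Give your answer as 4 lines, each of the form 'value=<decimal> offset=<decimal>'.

Read 1: bits[0:4] width=4 -> value=11 (bin 1011); offset now 4 = byte 0 bit 4; 28 bits remain
Read 2: bits[4:11] width=7 -> value=7 (bin 0000111); offset now 11 = byte 1 bit 3; 21 bits remain
Read 3: bits[11:16] width=5 -> value=26 (bin 11010); offset now 16 = byte 2 bit 0; 16 bits remain
Read 4: bits[16:28] width=12 -> value=3656 (bin 111001001000); offset now 28 = byte 3 bit 4; 4 bits remain

Answer: value=11 offset=4
value=7 offset=11
value=26 offset=16
value=3656 offset=28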